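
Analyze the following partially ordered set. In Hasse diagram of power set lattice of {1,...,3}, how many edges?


A cover relation a -< b holds when a < b with no c strictly between.
Cover relations:
  {} -< {1}
  {} -< {2}
  {} -< {3}
  {1} -< {1,2}
  {1} -< {1,3}
  {2} -< {1,2}
  {2} -< {2,3}
  {3} -< {1,3}
  ...4 more
Total: 12


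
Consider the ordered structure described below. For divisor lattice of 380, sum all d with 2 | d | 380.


Interval [2,380] in divisors of 380: [2, 4, 10, 20, 38, 76, 190, 380]
Sum = 720


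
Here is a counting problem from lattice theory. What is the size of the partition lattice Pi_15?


B(n) = number of set partitions of an n-element set.
B(n) satisfies the recurrence: B(n+1) = sum_k C(n,k)*B(k).
B(15) = 1382958545


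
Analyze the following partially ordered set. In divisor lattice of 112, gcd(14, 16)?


Meet=gcd.
gcd(14,16)=2


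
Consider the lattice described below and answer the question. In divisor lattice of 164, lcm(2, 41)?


Join=lcm.
gcd(2,41)=1
lcm=82


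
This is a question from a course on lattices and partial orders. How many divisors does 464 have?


Divisors of 464: [1, 2, 4, 8, 16, 29, 58, 116, 232, 464]
Count: 10


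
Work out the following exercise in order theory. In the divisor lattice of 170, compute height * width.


Height = length of longest chain minus 1; width = size of largest antichain.
A maximum chain: 1 | 17 | 85 | 170  (height 3).
A maximum antichain: {2, 5, 17}  (width 3).
Product = 3 * 3 = 9


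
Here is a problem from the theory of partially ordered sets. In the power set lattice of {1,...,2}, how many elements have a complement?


An element a is complemented if some b has a meet b = bottom, a join b = top.
every subset A has complement S\A, so all elements are complemented.
Complemented elements: {}, {1}, {2}, {1,2}
Count: 4


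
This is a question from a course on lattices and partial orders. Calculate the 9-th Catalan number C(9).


C(n) = C(2n, n) / (n+1).
C(18, 9) = 48620
C(9) = 48620 / 10 = 4862


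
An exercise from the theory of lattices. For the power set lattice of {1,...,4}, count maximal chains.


A maximal chain goes from the minimum element to a maximal element via cover relations.
Counting all min-to-max paths in the cover graph.
Total maximal chains: 24


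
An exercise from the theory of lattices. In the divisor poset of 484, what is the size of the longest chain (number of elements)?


A chain is a totally ordered subset; we count the number of elements in a maximum chain.
Compute, for each element x, the size of the longest chain ending at x:
  1: 1
  2: 2
  11: 2
  4: 3
  121: 3
  22: 3
  ...
A maximum chain: 1 < 2 < 4 < 44 < 484
Number of elements in the longest chain: 5


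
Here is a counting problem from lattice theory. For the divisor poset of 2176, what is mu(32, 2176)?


In a divisor lattice, mu(a,b) = mu(b/a) where mu is the classical Mobius function.
b/a = 2176/32 = 68
Prime factorization of 68: primes [2, 17]
68 is not squarefree, so mu(68) = 0


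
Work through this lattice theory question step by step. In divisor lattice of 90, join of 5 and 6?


In a divisor lattice, join = lcm (least common multiple).
gcd(5,6) = 1
lcm(5,6) = 5*6/gcd = 30/1 = 30


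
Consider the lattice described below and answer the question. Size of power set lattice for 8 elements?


Power set = 2^n.
2^8 = 256


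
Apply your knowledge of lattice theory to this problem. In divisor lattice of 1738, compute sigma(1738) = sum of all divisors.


sigma(n) = sum of divisors.
Divisors of 1738: [1, 2, 11, 22, 79, 158, 869, 1738]
Sum = 2880


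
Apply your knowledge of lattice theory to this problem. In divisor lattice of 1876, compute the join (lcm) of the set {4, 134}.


In a divisor lattice, join = lcm (least common multiple).
Compute lcm iteratively: start with first element, then lcm(current, next).
Elements: [4, 134]
lcm(4,134) = 268
Final lcm = 268


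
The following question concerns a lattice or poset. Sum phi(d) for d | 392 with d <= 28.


Divisors of 392 up to 28: [1, 2, 4, 7, 8, 14, 28]
phi values: [1, 1, 2, 6, 4, 6, 12]
Sum = 32


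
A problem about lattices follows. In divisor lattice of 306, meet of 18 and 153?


In a divisor lattice, meet = gcd (greatest common divisor).
By Euclidean algorithm or factoring: gcd(18,153) = 9


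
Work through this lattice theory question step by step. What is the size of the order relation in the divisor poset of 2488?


The order relation is {(a,b) : a <= b}, reflexive so it includes (a,a).
Examples: (1,1), (1,1244), (1,2), (1,2488), (1,311), ...
Total ordered pairs: 30


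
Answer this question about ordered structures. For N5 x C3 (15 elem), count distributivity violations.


Distributive law: a ^ (b v c) = (a ^ b) v (a ^ c).
Check all 15^3 = 3375 ordered triples (a,b,c).
  e.g. a=(b,0), b=(a,0), c=(c,0): lhs=(b,0) != rhs=(a,0)
  e.g. a=(b,0), b=(a,0), c=(c,1): lhs=(b,0) != rhs=(a,0)
Total violating triples: 54


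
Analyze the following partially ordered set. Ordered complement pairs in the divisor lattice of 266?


Complement pair (a,b): a meet b = bottom, a join b = top.
Here: gcd(a,b)=1 and lcm(a,b)=266, i.e. a*b=266 with a,b coprime.
Pairs found: (1,266), (2,133), (7,38), (14,19), ... (4 more)
Total ordered pairs: 8


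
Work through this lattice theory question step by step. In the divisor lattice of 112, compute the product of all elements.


Divisors of 112: [1, 2, 4, 7, 8, 14, 16, 28, 56, 112]
Product = n^(d(n)/2) = 112^(10/2)
Product = 17623416832


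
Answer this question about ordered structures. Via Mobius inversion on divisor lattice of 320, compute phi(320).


phi(n) = n * prod_{p|n} (1 - 1/p).
Prime divisors of 320: [2, 5]
phi(320) = 320 * (1 - 1/2) * (1 - 1/5)
phi(320) = 128


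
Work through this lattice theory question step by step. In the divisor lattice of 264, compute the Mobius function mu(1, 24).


In a divisor lattice, mu(a,b) = mu(b/a) where mu is the classical Mobius function.
b/a = 24/1 = 24
Prime factorization of 24: primes [2, 3]
24 is not squarefree, so mu(24) = 0


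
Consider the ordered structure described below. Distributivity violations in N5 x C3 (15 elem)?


Distributive law: a ^ (b v c) = (a ^ b) v (a ^ c).
Check all 15^3 = 3375 ordered triples (a,b,c).
  e.g. a=(b,0), b=(a,0), c=(c,0): lhs=(b,0) != rhs=(a,0)
  e.g. a=(b,0), b=(a,0), c=(c,1): lhs=(b,0) != rhs=(a,0)
Total violating triples: 54


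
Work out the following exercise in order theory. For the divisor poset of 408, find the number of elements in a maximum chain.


A chain is a totally ordered subset; we count the number of elements in a maximum chain.
Compute, for each element x, the size of the longest chain ending at x:
  1: 1
  2: 2
  3: 2
  17: 2
  4: 3
  6: 3
  ...
A maximum chain: 1 < 2 < 4 < 8 < 24 < 408
Number of elements in the longest chain: 6


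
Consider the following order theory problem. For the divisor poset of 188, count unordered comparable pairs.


A comparable pair {a,b} has a < b or b < a in the order.
Count unordered pairs where one element is strictly below the other.
Examples: {1,2}, {1,4}, {1,47}, {1,94}, ...
Total comparable pairs: 12


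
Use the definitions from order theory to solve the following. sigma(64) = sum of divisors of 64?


sigma(n) = sum of divisors.
Divisors of 64: [1, 2, 4, 8, 16, 32, 64]
Sum = 127


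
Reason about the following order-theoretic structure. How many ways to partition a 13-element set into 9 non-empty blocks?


S(n,k) = k*S(n-1,k) + S(n-1,k-1).
S(12,9) = 22275, S(12,8) = 159027
S(13,9) = 9*22275 + 159027 = 200475 + 159027
S(13,9) = 359502


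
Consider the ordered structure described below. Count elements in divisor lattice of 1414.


Divisors of 1414: [1, 2, 7, 14, 101, 202, 707, 1414]
Count: 8


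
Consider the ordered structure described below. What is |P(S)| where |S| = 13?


Power set = 2^n.
2^13 = 8192


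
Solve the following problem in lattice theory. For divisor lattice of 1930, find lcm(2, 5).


In a divisor lattice, join = lcm (least common multiple).
Compute lcm iteratively: start with first element, then lcm(current, next).
Elements: [2, 5]
lcm(2,5) = 10
Final lcm = 10


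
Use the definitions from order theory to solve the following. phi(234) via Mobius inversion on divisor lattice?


phi(n) = n * prod_{p|n} (1 - 1/p).
Prime divisors of 234: [2, 3, 13]
phi(234) = 234 * (1 - 1/2) * (1 - 1/3) * (1 - 1/13)
phi(234) = 72


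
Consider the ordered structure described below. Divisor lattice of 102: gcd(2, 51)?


Meet=gcd.
gcd(2,51)=1


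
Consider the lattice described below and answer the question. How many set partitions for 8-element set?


B(n) = number of set partitions of an n-element set.
B(n) satisfies the recurrence: B(n+1) = sum_k C(n,k)*B(k).
B(8) = 4140


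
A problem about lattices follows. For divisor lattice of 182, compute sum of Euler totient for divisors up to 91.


Divisors of 182 up to 91: [1, 2, 7, 13, 14, 26, 91]
phi values: [1, 1, 6, 12, 6, 12, 72]
Sum = 110


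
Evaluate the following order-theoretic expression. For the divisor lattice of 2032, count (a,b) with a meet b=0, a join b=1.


Complement pair (a,b): a meet b = bottom, a join b = top.
Here: gcd(a,b)=1 and lcm(a,b)=2032, i.e. a*b=2032 with a,b coprime.
Pairs found: (1,2032), (16,127), (127,16), (2032,1)
Total ordered pairs: 4


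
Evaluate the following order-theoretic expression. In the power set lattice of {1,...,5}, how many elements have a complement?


An element a is complemented if some b has a meet b = bottom, a join b = top.
every subset A has complement S\A, so all elements are complemented.
Complemented elements: {}, {1}, {2}, {3}, {4}, {5}, ... (26 more)
Count: 32


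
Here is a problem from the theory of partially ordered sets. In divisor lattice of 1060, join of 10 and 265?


In a divisor lattice, join = lcm (least common multiple).
gcd(10,265) = 5
lcm(10,265) = 10*265/gcd = 2650/5 = 530


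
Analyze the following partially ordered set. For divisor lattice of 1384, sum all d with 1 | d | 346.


Interval [1,346] in divisors of 1384: [1, 2, 173, 346]
Sum = 522


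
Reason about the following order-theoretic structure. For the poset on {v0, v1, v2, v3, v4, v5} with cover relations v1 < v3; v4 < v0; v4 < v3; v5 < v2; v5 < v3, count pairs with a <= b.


The order relation is {(a,b) : a <= b}, reflexive so it includes (a,a).
Examples: (v0,v0), (v1,v1), (v1,v3), (v2,v2), (v3,v3), ...
Total ordered pairs: 11


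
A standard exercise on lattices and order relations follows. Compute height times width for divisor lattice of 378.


Height = length of longest chain minus 1; width = size of largest antichain.
A maximum chain: 1 | 7 | 21 | 63 | 189 | 378  (height 5).
A maximum antichain: {6, 9, 14, 21}  (width 4).
Product = 5 * 4 = 20


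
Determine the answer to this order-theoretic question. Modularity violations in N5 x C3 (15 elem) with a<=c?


Modular law: if a <= c then a v (b ^ c) = (a v b) ^ c.
Check all triples (a,b,c) with a <= c among 15 elements.
  e.g. a=(a,0), b=(c,0), c=(b,0): lhs=(a,0) != rhs=(b,0)
  e.g. a=(a,0), b=(c,1), c=(b,0): lhs=(a,0) != rhs=(b,0)
Total violating triples: 18


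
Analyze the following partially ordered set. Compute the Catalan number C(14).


C(n) = C(2n, n) / (n+1).
C(28, 14) = 40116600
C(14) = 40116600 / 15 = 2674440


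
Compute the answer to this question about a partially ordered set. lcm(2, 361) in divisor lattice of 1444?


Join=lcm.
gcd(2,361)=1
lcm=722


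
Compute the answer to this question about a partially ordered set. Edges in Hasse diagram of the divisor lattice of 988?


A cover relation a -< b holds when a < b with no c strictly between.
Cover relations:
  1 -< 2
  1 -< 13
  1 -< 19
  2 -< 4
  2 -< 26
  2 -< 38
  4 -< 52
  4 -< 76
  ...12 more
Total: 20


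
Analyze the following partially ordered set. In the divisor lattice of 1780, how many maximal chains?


A maximal chain goes from the minimum element to a maximal element via cover relations.
Counting all min-to-max paths in the cover graph.
Total maximal chains: 12


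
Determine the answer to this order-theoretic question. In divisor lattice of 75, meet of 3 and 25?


In a divisor lattice, meet = gcd (greatest common divisor).
By Euclidean algorithm or factoring: gcd(3,25) = 1


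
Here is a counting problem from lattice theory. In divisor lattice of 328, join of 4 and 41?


In a divisor lattice, join = lcm (least common multiple).
gcd(4,41) = 1
lcm(4,41) = 4*41/gcd = 164/1 = 164


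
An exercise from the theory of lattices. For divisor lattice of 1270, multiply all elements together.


Divisors of 1270: [1, 2, 5, 10, 127, 254, 635, 1270]
Product = n^(d(n)/2) = 1270^(8/2)
Product = 2601446410000


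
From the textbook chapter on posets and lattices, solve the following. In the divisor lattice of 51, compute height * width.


Height = length of longest chain minus 1; width = size of largest antichain.
A maximum chain: 1 | 17 | 51  (height 2).
A maximum antichain: {3, 17}  (width 2).
Product = 2 * 2 = 4


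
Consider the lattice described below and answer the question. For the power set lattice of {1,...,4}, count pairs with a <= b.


The order relation is {(a,b) : a <= b}, reflexive so it includes (a,a).
Examples: ({},{}), ({},{1,2}), ({},{1,2,3}), ({},{1,2,3,4}), ({},{1,2,4}), ...
Total ordered pairs: 81


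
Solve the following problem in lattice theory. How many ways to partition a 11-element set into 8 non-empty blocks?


S(n,k) = k*S(n-1,k) + S(n-1,k-1).
S(10,8) = 750, S(10,7) = 5880
S(11,8) = 8*750 + 5880 = 6000 + 5880
S(11,8) = 11880


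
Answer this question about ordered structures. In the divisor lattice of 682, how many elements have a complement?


An element a is complemented if some b has a meet b = bottom, a join b = top.
a is complemented iff gcd(a, n/a)=1, i.e. a is a unitary divisor of 682.
Complemented elements: 1, 2, 11, 22, 31, 62, ... (2 more)
Count: 8


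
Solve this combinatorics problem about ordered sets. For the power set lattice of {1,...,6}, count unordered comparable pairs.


A comparable pair {a,b} has a < b or b < a in the order.
Count unordered pairs where one element is strictly below the other.
Examples: {{},{1}}, {{},{2}}, {{},{3}}, {{},{4}}, ...
Total comparable pairs: 665


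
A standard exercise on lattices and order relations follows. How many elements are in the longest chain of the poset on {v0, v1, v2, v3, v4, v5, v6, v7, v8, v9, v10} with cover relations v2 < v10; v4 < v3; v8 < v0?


A chain is a totally ordered subset; we count the number of elements in a maximum chain.
Compute, for each element x, the size of the longest chain ending at x:
  v1: 1
  v2: 1
  v4: 1
  v5: 1
  v6: 1
  v7: 1
  ...
A maximum chain: v8 < v0
Number of elements in the longest chain: 2


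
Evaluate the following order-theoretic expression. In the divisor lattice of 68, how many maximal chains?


A maximal chain goes from the minimum element to a maximal element via cover relations.
Counting all min-to-max paths in the cover graph.
Total maximal chains: 3


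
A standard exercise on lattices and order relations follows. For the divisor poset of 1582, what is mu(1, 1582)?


In a divisor lattice, mu(a,b) = mu(b/a) where mu is the classical Mobius function.
b/a = 1582/1 = 1582
Prime factorization of 1582: primes [2, 7, 113]
1582 is squarefree with 3 prime factor(s), so mu(1582) = (-1)^3 = -1


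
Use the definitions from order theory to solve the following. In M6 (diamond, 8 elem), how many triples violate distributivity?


Distributive law: a ^ (b v c) = (a ^ b) v (a ^ c).
Check all 8^3 = 512 ordered triples (a,b,c).
  e.g. a=a1, b=a2, c=a3: lhs=a1 != rhs=0
  e.g. a=a1, b=a2, c=a4: lhs=a1 != rhs=0
Total violating triples: 120


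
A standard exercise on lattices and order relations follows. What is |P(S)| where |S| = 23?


Power set = 2^n.
2^23 = 8388608


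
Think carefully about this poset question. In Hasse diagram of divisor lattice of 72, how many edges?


A cover relation a -< b holds when a < b with no c strictly between.
Cover relations:
  1 -< 2
  1 -< 3
  2 -< 4
  2 -< 6
  3 -< 6
  3 -< 9
  4 -< 8
  4 -< 12
  ...9 more
Total: 17


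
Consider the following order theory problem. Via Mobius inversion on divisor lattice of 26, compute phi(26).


phi(n) = n * prod_{p|n} (1 - 1/p).
Prime divisors of 26: [2, 13]
phi(26) = 26 * (1 - 1/2) * (1 - 1/13)
phi(26) = 12


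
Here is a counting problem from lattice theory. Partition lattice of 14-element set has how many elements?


B(n) = number of set partitions of an n-element set.
B(n) satisfies the recurrence: B(n+1) = sum_k C(n,k)*B(k).
B(14) = 190899322


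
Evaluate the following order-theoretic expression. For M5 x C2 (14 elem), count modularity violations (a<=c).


Modular law: if a <= c then a v (b ^ c) = (a v b) ^ c.
Check all triples (a,b,c) with a <= c among 14 elements.
This lattice is modular (diamonds M_m and their chain-products are modular).
Total violating triples: 0


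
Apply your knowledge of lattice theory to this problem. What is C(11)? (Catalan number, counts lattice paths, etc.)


C(n) = C(2n, n) / (n+1).
C(22, 11) = 705432
C(11) = 705432 / 12 = 58786


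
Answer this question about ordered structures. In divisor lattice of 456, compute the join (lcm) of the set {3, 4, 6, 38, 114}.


In a divisor lattice, join = lcm (least common multiple).
Compute lcm iteratively: start with first element, then lcm(current, next).
Elements: [3, 4, 6, 38, 114]
lcm(3,4) = 12
lcm(12,6) = 12
lcm(12,38) = 228
lcm(228,114) = 228
Final lcm = 228


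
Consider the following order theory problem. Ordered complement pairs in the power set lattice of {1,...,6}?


Complement pair (a,b): a meet b = bottom, a join b = top.
Here: A intersect B = {} and A union B = {1,...,6}.
Pairs found: ({},{1,2,3,4,5,6}), ({1},{2,3,4,5,6}), ({2},{1,3,4,5,6}), ({3},{1,2,4,5,6}), ... (60 more)
Total ordered pairs: 64


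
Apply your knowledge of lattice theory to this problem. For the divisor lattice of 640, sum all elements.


sigma(n) = sum of divisors.
Divisors of 640: [1, 2, 4, 5, 8, 10, 16, 20, 32, 40, 64, 80, 128, 160, 320, 640]
Sum = 1530


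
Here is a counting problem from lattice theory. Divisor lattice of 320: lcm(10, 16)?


Join=lcm.
gcd(10,16)=2
lcm=80


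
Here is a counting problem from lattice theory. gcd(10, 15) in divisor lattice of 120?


Meet=gcd.
gcd(10,15)=5


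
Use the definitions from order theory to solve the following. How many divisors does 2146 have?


Divisors of 2146: [1, 2, 29, 37, 58, 74, 1073, 2146]
Count: 8


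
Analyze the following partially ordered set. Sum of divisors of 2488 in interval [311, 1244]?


Interval [311,1244] in divisors of 2488: [311, 622, 1244]
Sum = 2177


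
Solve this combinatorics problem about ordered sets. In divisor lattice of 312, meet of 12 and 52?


In a divisor lattice, meet = gcd (greatest common divisor).
By Euclidean algorithm or factoring: gcd(12,52) = 4


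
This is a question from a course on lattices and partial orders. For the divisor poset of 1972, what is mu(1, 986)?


In a divisor lattice, mu(a,b) = mu(b/a) where mu is the classical Mobius function.
b/a = 986/1 = 986
Prime factorization of 986: primes [2, 17, 29]
986 is squarefree with 3 prime factor(s), so mu(986) = (-1)^3 = -1


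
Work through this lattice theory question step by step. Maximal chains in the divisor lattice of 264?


A maximal chain goes from the minimum element to a maximal element via cover relations.
Counting all min-to-max paths in the cover graph.
Total maximal chains: 20


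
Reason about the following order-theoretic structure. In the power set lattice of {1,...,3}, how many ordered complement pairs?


Complement pair (a,b): a meet b = bottom, a join b = top.
Here: A intersect B = {} and A union B = {1,...,3}.
Pairs found: ({},{1,2,3}), ({1},{2,3}), ({2},{1,3}), ({3},{1,2}), ... (4 more)
Total ordered pairs: 8


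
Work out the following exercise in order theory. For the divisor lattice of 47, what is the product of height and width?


Height = length of longest chain minus 1; width = size of largest antichain.
A maximum chain: 1 | 47  (height 1).
A maximum antichain: {1}  (width 1).
Product = 1 * 1 = 1


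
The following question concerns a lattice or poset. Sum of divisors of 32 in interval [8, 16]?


Interval [8,16] in divisors of 32: [8, 16]
Sum = 24


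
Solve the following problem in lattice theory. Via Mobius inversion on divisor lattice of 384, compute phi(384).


phi(n) = n * prod_{p|n} (1 - 1/p).
Prime divisors of 384: [2, 3]
phi(384) = 384 * (1 - 1/2) * (1 - 1/3)
phi(384) = 128


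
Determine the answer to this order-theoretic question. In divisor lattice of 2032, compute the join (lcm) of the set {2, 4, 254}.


In a divisor lattice, join = lcm (least common multiple).
Compute lcm iteratively: start with first element, then lcm(current, next).
Elements: [2, 4, 254]
lcm(2,4) = 4
lcm(4,254) = 508
Final lcm = 508


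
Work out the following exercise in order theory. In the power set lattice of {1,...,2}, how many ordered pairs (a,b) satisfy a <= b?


The order relation is {(a,b) : a <= b}, reflexive so it includes (a,a).
Examples: ({},{}), ({},{1,2}), ({},{1}), ({},{2}), ({1,2},{1,2}), ...
Total ordered pairs: 9


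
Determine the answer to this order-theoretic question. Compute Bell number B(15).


B(n) = number of set partitions of an n-element set.
B(n) satisfies the recurrence: B(n+1) = sum_k C(n,k)*B(k).
B(15) = 1382958545


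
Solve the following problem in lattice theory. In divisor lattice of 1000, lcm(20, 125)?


Join=lcm.
gcd(20,125)=5
lcm=500


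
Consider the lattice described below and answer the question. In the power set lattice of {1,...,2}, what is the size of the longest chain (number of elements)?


A chain is a totally ordered subset; we count the number of elements in a maximum chain.
Compute, for each element x, the size of the longest chain ending at x:
  {}: 1
  {1}: 2
  {2}: 2
  {1,2}: 3
A maximum chain: {} < {1} < {1,2}
Number of elements in the longest chain: 3


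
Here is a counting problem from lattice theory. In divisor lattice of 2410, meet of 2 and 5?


In a divisor lattice, meet = gcd (greatest common divisor).
By Euclidean algorithm or factoring: gcd(2,5) = 1


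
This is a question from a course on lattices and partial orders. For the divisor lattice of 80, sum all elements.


sigma(n) = sum of divisors.
Divisors of 80: [1, 2, 4, 5, 8, 10, 16, 20, 40, 80]
Sum = 186


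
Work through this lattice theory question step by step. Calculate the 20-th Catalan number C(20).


C(n) = C(2n, n) / (n+1).
C(40, 20) = 137846528820
C(20) = 137846528820 / 21 = 6564120420


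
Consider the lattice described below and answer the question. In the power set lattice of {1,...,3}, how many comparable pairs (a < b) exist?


A comparable pair {a,b} has a < b or b < a in the order.
Count unordered pairs where one element is strictly below the other.
Examples: {{},{1}}, {{},{2}}, {{},{3}}, {{},{1,2}}, ...
Total comparable pairs: 19


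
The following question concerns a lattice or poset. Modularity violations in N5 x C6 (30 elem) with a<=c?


Modular law: if a <= c then a v (b ^ c) = (a v b) ^ c.
Check all triples (a,b,c) with a <= c among 30 elements.
  e.g. a=(a,0), b=(c,0), c=(b,0): lhs=(a,0) != rhs=(b,0)
  e.g. a=(a,0), b=(c,1), c=(b,0): lhs=(a,0) != rhs=(b,0)
Total violating triples: 126


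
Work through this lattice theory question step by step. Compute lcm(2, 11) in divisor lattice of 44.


In a divisor lattice, join = lcm (least common multiple).
gcd(2,11) = 1
lcm(2,11) = 2*11/gcd = 22/1 = 22


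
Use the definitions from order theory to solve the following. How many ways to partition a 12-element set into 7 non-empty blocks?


S(n,k) = k*S(n-1,k) + S(n-1,k-1).
S(11,7) = 63987, S(11,6) = 179487
S(12,7) = 7*63987 + 179487 = 447909 + 179487
S(12,7) = 627396


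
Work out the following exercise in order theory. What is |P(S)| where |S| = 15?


Power set = 2^n.
2^15 = 32768


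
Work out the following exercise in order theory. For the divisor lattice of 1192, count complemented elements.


An element a is complemented if some b has a meet b = bottom, a join b = top.
a is complemented iff gcd(a, n/a)=1, i.e. a is a unitary divisor of 1192.
Complemented elements: 1, 8, 149, 1192
Count: 4


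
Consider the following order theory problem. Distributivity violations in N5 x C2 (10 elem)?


Distributive law: a ^ (b v c) = (a ^ b) v (a ^ c).
Check all 10^3 = 1000 ordered triples (a,b,c).
  e.g. a=(b,0), b=(a,0), c=(c,0): lhs=(b,0) != rhs=(a,0)
  e.g. a=(b,0), b=(a,0), c=(c,1): lhs=(b,0) != rhs=(a,0)
Total violating triples: 16


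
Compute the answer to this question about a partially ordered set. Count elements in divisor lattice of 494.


Divisors of 494: [1, 2, 13, 19, 26, 38, 247, 494]
Count: 8


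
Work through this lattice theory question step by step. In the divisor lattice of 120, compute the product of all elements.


Divisors of 120: [1, 2, 3, 4, 5, 6, 8, 10, 12, 15, 20, 24, 30, 40, 60, 120]
Product = n^(d(n)/2) = 120^(16/2)
Product = 42998169600000000


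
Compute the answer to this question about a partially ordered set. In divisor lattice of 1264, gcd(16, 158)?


Meet=gcd.
gcd(16,158)=2


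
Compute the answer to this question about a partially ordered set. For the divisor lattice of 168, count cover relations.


A cover relation a -< b holds when a < b with no c strictly between.
Cover relations:
  1 -< 2
  1 -< 3
  1 -< 7
  2 -< 4
  2 -< 6
  2 -< 14
  3 -< 6
  3 -< 21
  ...20 more
Total: 28


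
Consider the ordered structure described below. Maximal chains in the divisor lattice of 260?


A maximal chain goes from the minimum element to a maximal element via cover relations.
Counting all min-to-max paths in the cover graph.
Total maximal chains: 12


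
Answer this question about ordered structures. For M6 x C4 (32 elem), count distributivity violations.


Distributive law: a ^ (b v c) = (a ^ b) v (a ^ c).
Check all 32^3 = 32768 ordered triples (a,b,c).
  e.g. a=(a1,0), b=(a2,0), c=(a3,0): lhs=(a1,0) != rhs=(0,0)
  e.g. a=(a1,0), b=(a2,0), c=(a3,1): lhs=(a1,0) != rhs=(0,0)
Total violating triples: 7680


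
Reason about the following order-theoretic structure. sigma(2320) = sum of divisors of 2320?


sigma(n) = sum of divisors.
Divisors of 2320: [1, 2, 4, 5, 8, 10, 16, 20, 29, 40, 58, 80, 116, 145, 232, 290, 464, 580, 1160, 2320]
Sum = 5580


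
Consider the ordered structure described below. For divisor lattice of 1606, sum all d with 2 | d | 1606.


Interval [2,1606] in divisors of 1606: [2, 22, 146, 1606]
Sum = 1776


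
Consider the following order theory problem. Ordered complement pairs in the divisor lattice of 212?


Complement pair (a,b): a meet b = bottom, a join b = top.
Here: gcd(a,b)=1 and lcm(a,b)=212, i.e. a*b=212 with a,b coprime.
Pairs found: (1,212), (4,53), (53,4), (212,1)
Total ordered pairs: 4


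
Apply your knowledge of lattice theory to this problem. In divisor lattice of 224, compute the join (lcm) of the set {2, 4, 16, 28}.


In a divisor lattice, join = lcm (least common multiple).
Compute lcm iteratively: start with first element, then lcm(current, next).
Elements: [2, 4, 16, 28]
lcm(2,4) = 4
lcm(4,16) = 16
lcm(16,28) = 112
Final lcm = 112


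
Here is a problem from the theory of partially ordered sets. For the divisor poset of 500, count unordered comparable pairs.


A comparable pair {a,b} has a < b or b < a in the order.
Count unordered pairs where one element is strictly below the other.
Examples: {1,2}, {1,4}, {1,5}, {1,10}, ...
Total comparable pairs: 48


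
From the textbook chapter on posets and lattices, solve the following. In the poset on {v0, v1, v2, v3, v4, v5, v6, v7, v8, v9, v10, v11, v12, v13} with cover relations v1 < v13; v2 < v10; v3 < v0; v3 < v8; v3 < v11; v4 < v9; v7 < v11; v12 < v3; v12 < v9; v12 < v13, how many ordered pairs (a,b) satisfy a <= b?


The order relation is {(a,b) : a <= b}, reflexive so it includes (a,a).
Examples: (v0,v0), (v1,v1), (v1,v13), (v10,v10), (v11,v11), ...
Total ordered pairs: 27


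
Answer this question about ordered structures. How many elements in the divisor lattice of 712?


Divisors of 712: [1, 2, 4, 8, 89, 178, 356, 712]
Count: 8


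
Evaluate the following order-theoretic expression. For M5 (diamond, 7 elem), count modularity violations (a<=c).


Modular law: if a <= c then a v (b ^ c) = (a v b) ^ c.
Check all triples (a,b,c) with a <= c among 7 elements.
This lattice is modular (diamonds M_m and their chain-products are modular).
Total violating triples: 0


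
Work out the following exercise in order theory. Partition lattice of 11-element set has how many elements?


B(n) = number of set partitions of an n-element set.
B(n) satisfies the recurrence: B(n+1) = sum_k C(n,k)*B(k).
B(11) = 678570


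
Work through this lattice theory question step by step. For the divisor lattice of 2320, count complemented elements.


An element a is complemented if some b has a meet b = bottom, a join b = top.
a is complemented iff gcd(a, n/a)=1, i.e. a is a unitary divisor of 2320.
Complemented elements: 1, 5, 16, 29, 80, 145, ... (2 more)
Count: 8


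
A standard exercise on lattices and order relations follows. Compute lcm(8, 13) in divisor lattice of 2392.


In a divisor lattice, join = lcm (least common multiple).
gcd(8,13) = 1
lcm(8,13) = 8*13/gcd = 104/1 = 104


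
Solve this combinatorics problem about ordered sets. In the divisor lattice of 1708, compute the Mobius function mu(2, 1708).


In a divisor lattice, mu(a,b) = mu(b/a) where mu is the classical Mobius function.
b/a = 1708/2 = 854
Prime factorization of 854: primes [2, 7, 61]
854 is squarefree with 3 prime factor(s), so mu(854) = (-1)^3 = -1


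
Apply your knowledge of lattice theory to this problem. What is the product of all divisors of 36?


Divisors of 36: [1, 2, 3, 4, 6, 9, 12, 18, 36]
Product = n^(d(n)/2) = 36^(9/2)
Product = 10077696


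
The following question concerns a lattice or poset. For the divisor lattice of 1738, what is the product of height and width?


Height = length of longest chain minus 1; width = size of largest antichain.
A maximum chain: 1 | 79 | 869 | 1738  (height 3).
A maximum antichain: {2, 11, 79}  (width 3).
Product = 3 * 3 = 9


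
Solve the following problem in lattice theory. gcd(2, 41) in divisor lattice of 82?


Meet=gcd.
gcd(2,41)=1


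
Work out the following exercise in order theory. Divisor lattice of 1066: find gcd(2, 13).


In a divisor lattice, meet = gcd (greatest common divisor).
By Euclidean algorithm or factoring: gcd(2,13) = 1


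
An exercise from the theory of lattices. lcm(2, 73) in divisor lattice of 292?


Join=lcm.
gcd(2,73)=1
lcm=146


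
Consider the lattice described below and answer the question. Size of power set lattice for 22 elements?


Power set = 2^n.
2^22 = 4194304


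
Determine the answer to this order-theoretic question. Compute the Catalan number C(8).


C(n) = C(2n, n) / (n+1).
C(16, 8) = 12870
C(8) = 12870 / 9 = 1430


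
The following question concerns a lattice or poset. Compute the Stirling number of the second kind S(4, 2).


S(n,k) = k*S(n-1,k) + S(n-1,k-1).
S(3,2) = 3, S(3,1) = 1
S(4,2) = 2*3 + 1 = 6 + 1
S(4,2) = 7


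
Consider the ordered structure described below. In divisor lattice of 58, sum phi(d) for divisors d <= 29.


Divisors of 58 up to 29: [1, 2, 29]
phi values: [1, 1, 28]
Sum = 30


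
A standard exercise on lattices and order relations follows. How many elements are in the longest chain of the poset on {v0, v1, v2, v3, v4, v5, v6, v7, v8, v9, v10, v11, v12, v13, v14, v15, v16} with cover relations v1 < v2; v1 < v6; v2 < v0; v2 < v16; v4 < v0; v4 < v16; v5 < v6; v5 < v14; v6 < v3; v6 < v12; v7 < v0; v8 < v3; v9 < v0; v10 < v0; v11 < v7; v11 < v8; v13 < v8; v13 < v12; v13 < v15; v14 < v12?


A chain is a totally ordered subset; we count the number of elements in a maximum chain.
Compute, for each element x, the size of the longest chain ending at x:
  v1: 1
  v4: 1
  v5: 1
  v9: 1
  v10: 1
  v11: 1
  ...
A maximum chain: v1 < v2 < v0
Number of elements in the longest chain: 3


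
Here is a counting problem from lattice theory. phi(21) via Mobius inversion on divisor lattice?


phi(n) = n * prod_{p|n} (1 - 1/p).
Prime divisors of 21: [3, 7]
phi(21) = 21 * (1 - 1/3) * (1 - 1/7)
phi(21) = 12


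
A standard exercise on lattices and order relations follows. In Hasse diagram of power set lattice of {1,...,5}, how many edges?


A cover relation a -< b holds when a < b with no c strictly between.
Cover relations:
  {} -< {1}
  {} -< {2}
  {} -< {3}
  {} -< {4}
  {} -< {5}
  {1} -< {1,2}
  {1} -< {1,3}
  {1} -< {1,4}
  ...72 more
Total: 80


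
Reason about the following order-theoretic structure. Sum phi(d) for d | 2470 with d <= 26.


Divisors of 2470 up to 26: [1, 2, 5, 10, 13, 19, 26]
phi values: [1, 1, 4, 4, 12, 18, 12]
Sum = 52


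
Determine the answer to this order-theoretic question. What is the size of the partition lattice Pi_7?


B(n) = number of set partitions of an n-element set.
B(n) satisfies the recurrence: B(n+1) = sum_k C(n,k)*B(k).
B(7) = 877


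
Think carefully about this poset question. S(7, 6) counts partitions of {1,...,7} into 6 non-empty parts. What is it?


S(n,k) = k*S(n-1,k) + S(n-1,k-1).
S(6,6) = 1, S(6,5) = 15
S(7,6) = 6*1 + 15 = 6 + 15
S(7,6) = 21


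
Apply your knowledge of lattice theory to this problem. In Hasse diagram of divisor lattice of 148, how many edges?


A cover relation a -< b holds when a < b with no c strictly between.
Cover relations:
  1 -< 2
  1 -< 37
  2 -< 4
  2 -< 74
  4 -< 148
  37 -< 74
  74 -< 148
Total: 7


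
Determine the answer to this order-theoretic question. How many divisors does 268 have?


Divisors of 268: [1, 2, 4, 67, 134, 268]
Count: 6


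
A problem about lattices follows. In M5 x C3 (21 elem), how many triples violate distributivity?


Distributive law: a ^ (b v c) = (a ^ b) v (a ^ c).
Check all 21^3 = 9261 ordered triples (a,b,c).
  e.g. a=(a1,0), b=(a2,0), c=(a3,0): lhs=(a1,0) != rhs=(0,0)
  e.g. a=(a1,0), b=(a2,0), c=(a3,1): lhs=(a1,0) != rhs=(0,0)
Total violating triples: 1620


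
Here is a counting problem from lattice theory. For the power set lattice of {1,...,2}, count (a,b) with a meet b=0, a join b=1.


Complement pair (a,b): a meet b = bottom, a join b = top.
Here: A intersect B = {} and A union B = {1,...,2}.
Pairs found: ({},{1,2}), ({1},{2}), ({2},{1}), ({1,2},{})
Total ordered pairs: 4


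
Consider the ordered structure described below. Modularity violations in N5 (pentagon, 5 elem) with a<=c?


Modular law: if a <= c then a v (b ^ c) = (a v b) ^ c.
Check all triples (a,b,c) with a <= c among 5 elements.
  e.g. a=a, b=c, c=b: lhs=a != rhs=b
Total violating triples: 1


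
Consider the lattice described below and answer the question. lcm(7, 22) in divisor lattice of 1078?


Join=lcm.
gcd(7,22)=1
lcm=154


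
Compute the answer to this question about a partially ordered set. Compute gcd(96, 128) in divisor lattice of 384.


In a divisor lattice, meet = gcd (greatest common divisor).
By Euclidean algorithm or factoring: gcd(96,128) = 32


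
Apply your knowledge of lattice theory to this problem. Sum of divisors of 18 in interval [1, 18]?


Interval [1,18] in divisors of 18: [1, 2, 3, 6, 9, 18]
Sum = 39


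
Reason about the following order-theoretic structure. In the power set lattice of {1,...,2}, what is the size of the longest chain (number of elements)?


A chain is a totally ordered subset; we count the number of elements in a maximum chain.
Compute, for each element x, the size of the longest chain ending at x:
  {}: 1
  {1}: 2
  {2}: 2
  {1,2}: 3
A maximum chain: {} < {1} < {1,2}
Number of elements in the longest chain: 3


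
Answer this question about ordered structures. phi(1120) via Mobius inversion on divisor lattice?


phi(n) = n * prod_{p|n} (1 - 1/p).
Prime divisors of 1120: [2, 5, 7]
phi(1120) = 1120 * (1 - 1/2) * (1 - 1/5) * (1 - 1/7)
phi(1120) = 384


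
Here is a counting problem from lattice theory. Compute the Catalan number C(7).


C(n) = C(2n, n) / (n+1).
C(14, 7) = 3432
C(7) = 3432 / 8 = 429


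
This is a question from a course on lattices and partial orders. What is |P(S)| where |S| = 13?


Power set = 2^n.
2^13 = 8192


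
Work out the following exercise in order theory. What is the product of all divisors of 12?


Divisors of 12: [1, 2, 3, 4, 6, 12]
Product = n^(d(n)/2) = 12^(6/2)
Product = 1728


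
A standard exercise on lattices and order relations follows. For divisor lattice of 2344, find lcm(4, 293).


In a divisor lattice, join = lcm (least common multiple).
Compute lcm iteratively: start with first element, then lcm(current, next).
Elements: [4, 293]
lcm(4,293) = 1172
Final lcm = 1172


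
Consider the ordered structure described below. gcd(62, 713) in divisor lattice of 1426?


Meet=gcd.
gcd(62,713)=31


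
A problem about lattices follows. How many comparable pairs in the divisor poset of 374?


A comparable pair {a,b} has a < b or b < a in the order.
Count unordered pairs where one element is strictly below the other.
Examples: {1,2}, {1,11}, {1,17}, {1,22}, ...
Total comparable pairs: 19


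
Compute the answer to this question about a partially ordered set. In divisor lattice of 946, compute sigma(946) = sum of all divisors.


sigma(n) = sum of divisors.
Divisors of 946: [1, 2, 11, 22, 43, 86, 473, 946]
Sum = 1584


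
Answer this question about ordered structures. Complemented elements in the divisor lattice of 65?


An element a is complemented if some b has a meet b = bottom, a join b = top.
a is complemented iff gcd(a, n/a)=1, i.e. a is a unitary divisor of 65.
Complemented elements: 1, 5, 13, 65
Count: 4


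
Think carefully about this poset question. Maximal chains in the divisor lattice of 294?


A maximal chain goes from the minimum element to a maximal element via cover relations.
Counting all min-to-max paths in the cover graph.
Total maximal chains: 12


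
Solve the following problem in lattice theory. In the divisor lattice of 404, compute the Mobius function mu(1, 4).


In a divisor lattice, mu(a,b) = mu(b/a) where mu is the classical Mobius function.
b/a = 4/1 = 4
Prime factorization of 4: primes [2]
4 is not squarefree, so mu(4) = 0


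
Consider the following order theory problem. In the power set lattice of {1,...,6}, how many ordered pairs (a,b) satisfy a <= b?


The order relation is {(a,b) : a <= b}, reflexive so it includes (a,a).
Examples: ({},{}), ({},{1,2}), ({},{1,2,3}), ({},{1,2,3,4}), ({},{1,2,3,4,5}), ...
Total ordered pairs: 729


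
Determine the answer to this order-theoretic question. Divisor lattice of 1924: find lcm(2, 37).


In a divisor lattice, join = lcm (least common multiple).
gcd(2,37) = 1
lcm(2,37) = 2*37/gcd = 74/1 = 74


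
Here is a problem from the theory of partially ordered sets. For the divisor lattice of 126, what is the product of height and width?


Height = length of longest chain minus 1; width = size of largest antichain.
A maximum chain: 1 | 7 | 21 | 63 | 126  (height 4).
A maximum antichain: {6, 9, 14, 21}  (width 4).
Product = 4 * 4 = 16


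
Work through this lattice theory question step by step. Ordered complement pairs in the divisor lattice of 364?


Complement pair (a,b): a meet b = bottom, a join b = top.
Here: gcd(a,b)=1 and lcm(a,b)=364, i.e. a*b=364 with a,b coprime.
Pairs found: (1,364), (4,91), (7,52), (13,28), ... (4 more)
Total ordered pairs: 8
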